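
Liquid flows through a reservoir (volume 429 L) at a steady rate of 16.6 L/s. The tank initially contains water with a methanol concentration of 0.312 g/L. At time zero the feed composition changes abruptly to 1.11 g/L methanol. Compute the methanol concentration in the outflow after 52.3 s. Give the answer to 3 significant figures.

Species balance on the tank: V dC/dt = Q(C_in − C).
Rewrite as dC/dt + C/τ = C_in/τ, τ = V/Q = 25.843 s.
This is linear first-order; C(t) = C_in + (C₀ − C_in) e^(−t/τ).
C(52.3) = 1.11 + (0.312 − 1.11)·e^(−52.3/25.843) = 1.11 + (-0.79800)·0.13216 = 1.0045 g/L.

1.00 g/L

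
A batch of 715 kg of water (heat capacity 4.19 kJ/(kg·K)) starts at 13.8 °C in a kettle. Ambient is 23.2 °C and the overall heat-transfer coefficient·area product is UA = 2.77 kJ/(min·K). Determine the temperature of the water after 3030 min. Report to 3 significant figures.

M c_p dT/dt = −UA(T − T_amb).
dT/dt = (T_ss − T)/τ with T_ss = T_amb = 23.200 °C, τ = M c_p/UA = 715·4.19/2.77 = 1081.5 min.
Integrating: T(t) = T_ss + (T₀ − T_ss) e^(−t/τ).
T(3030) = 23.200 + (-9.4000)·0.060714 = 22.629 °C.

22.6 °C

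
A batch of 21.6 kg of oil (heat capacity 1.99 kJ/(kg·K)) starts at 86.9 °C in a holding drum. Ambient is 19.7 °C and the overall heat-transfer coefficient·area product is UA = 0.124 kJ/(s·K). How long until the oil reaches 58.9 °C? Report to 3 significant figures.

187 s

M c_p dT/dt = −UA(T − T_amb).
τ = M c_p/UA = 346.65 s; T_ss = T_amb = 19.700 °C.
T(t) = T_ss + (T₀ − T_ss)e^(−t/τ); set T = 58.9:
t = −τ ln[(T − T_ss)/(T₀ − T_ss)] = −346.65 · ln(0.58333) = 186.84 s.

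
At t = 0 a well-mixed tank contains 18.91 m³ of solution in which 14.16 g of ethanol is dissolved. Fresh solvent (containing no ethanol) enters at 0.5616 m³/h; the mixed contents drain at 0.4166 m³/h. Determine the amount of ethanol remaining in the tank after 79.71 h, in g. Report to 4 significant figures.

3.597 g

Total volume: dV/dt = Q_in − Q_out = 0.145000 m³/h, so V(t) = 18.91 + 0.145000 t and V(79.71) = 30.4679 m³.
Species balance (pure solvent in): dm/dt = −Q_out · m/V(t).
dm/m = −Q_out dt/(V₀ + 0.145000 t); integrating gives ln(m/m₀) = −(Q_out/(Q_in−Q_out)) ln(V/V₀).
m = m₀ (V₀/V)^(Q_out/(Q_in−Q_out)) = 14.16 × (18.91/30.4679)^(2.87310) = 3.59662 g.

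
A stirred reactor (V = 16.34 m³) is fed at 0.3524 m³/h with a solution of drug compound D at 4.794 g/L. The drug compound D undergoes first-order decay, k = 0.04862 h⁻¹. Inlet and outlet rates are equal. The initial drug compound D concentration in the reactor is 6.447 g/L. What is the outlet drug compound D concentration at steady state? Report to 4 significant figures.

Species balance: V dC/dt = Q C_in − Q C − k V C.
Steady state (dC/dt = 0): C_ss = Q C_in/(Q + kV) = C_in/(1 + kV/Q).
C_ss = 0.3524·4.794/(0.3524 + 0.04862·16.34) = 1.68941/1.14685 = 1.47308 g/L.

1.473 g/L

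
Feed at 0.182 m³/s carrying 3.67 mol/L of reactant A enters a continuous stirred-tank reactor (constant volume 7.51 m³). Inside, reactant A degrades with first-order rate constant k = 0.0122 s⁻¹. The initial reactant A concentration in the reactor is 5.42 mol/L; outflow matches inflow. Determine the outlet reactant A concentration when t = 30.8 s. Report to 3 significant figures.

Accumulation = in − out − consumed: V dC/dt = Q C_in − Q C − k V C.
dC/dt = (Q/V) C_in − (Q/V + k) C; effective rate a = Q/V + k = 0.024234 + 0.0122 = 0.036434 s⁻¹.
C_ss = Q C_in/(Q + kV) = 2.4411 mol/L; C(t) = C_ss + (C₀ − C_ss) e^(−a t).
C(30.8) = 2.4411 + (2.9789)·e^(−0.036434·30.8) = 2.4411 + (2.9789)·0.32557 = 3.4109 mol/L.

3.41 mol/L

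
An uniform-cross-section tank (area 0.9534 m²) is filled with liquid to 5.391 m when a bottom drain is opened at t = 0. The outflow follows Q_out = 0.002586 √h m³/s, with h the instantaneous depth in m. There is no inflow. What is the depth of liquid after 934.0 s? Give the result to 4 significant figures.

Mass balance (ρ constant): A dh/dt = −0.002586 √h.
This is separable: 2 d(√h)/dt = −0.002586/A, so √h = √h₀ − (0.002586/(2A)) t.
√h = √5.391 − 0.002586·934.0/(2·0.9534) = 2.32185 − 1.26669 = 1.05516.
h = 1.05516² = 1.11337 m.

1.113 m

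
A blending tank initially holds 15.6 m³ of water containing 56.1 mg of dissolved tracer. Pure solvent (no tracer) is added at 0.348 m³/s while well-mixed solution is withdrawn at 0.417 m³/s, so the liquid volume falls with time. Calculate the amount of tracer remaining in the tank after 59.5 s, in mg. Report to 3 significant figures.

8.86 mg

Let m(t) be the amount of tracer. Volume: V(t) = V₀ + (Q_in − Q_out) t = 15.6 − 0.069000 t; V(59.5) = 11.494 m³.
No tracer enters, so dm/dt = −Q_out · (m/V).
dm/m = −Q_out dt/(V₀ − 0.069000 t); integrating gives ln(m/m₀) = −(Q_out/(Q_in−Q_out)) ln(V/V₀).
m = m₀ (V₀/V)^(Q_out/(Q_in−Q_out)) = 56.1 × (15.6/11.494)^(-6.0435) = 8.8591 mg.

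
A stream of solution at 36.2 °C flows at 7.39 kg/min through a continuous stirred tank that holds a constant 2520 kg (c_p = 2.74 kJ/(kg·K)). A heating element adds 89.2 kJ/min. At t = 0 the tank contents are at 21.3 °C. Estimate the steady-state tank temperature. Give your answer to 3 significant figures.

40.6 °C

Energy balance: M c_p dT/dt = ṁ c_p (T_in − T) + 89.2.
At steady state dT/dt = 0 ⇒ T_ss = T_in + Q̇/(ṁ c_p) = 36.2 + 89.2/(7.39·2.74) = 40.605 °C.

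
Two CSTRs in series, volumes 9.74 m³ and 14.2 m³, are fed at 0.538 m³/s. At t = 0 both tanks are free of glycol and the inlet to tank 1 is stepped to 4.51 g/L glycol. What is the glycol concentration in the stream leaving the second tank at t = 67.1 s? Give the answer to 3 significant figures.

3.62 g/L

Time constants: τᵢ = Vᵢ/Q for each well-mixed tank.
τ₁ = 9.74/0.538 = 18.104 s; τ₂ = 14.2/0.538 = 26.394 s.
Solving the cascade with C₁(0)=C₂(0)=0 gives C₂(t) = C_in[1 − (τ₁ e^(−t/τ₁) − τ₂ e^(−t/τ₂))/(τ₁ − τ₂)].
At t = 67.1: e^(−t/τ₁) = 0.024567, e^(−t/τ₂) = 0.078690.
C₂ = 4.51·[1 − (18.104·0.024567 − 26.394·0.078690)/(-8.2900)] = 4.51·0.80311 = 3.6220 g/L.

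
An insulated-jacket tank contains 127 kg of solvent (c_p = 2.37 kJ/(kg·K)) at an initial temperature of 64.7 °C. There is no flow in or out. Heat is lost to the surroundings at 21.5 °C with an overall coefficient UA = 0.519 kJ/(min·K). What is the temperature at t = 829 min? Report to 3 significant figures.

31.8 °C

Lumped-capacitance energy balance: M c_p dT/dt = UA(T_amb − T).
dT/dt = (T_ss − T)/τ with T_ss = T_amb = 21.500 °C, τ = M c_p/UA = 127·2.37/0.519 = 579.94 min.
Solution: T(t) = T_ss + (T₀ − T_ss) e^(−t/τ).
T(829) = 21.500 + (43.200)·0.23944 = 31.844 °C.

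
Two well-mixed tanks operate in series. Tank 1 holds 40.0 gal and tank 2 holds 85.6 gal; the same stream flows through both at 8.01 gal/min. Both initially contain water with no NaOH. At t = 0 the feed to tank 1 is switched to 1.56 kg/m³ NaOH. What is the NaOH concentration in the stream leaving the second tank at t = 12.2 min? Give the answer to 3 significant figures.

0.744 kg/m³

Species balance on tank i: dCᵢ/dt = (Cᵢ₋₁ − Cᵢ)/τᵢ with τᵢ = Vᵢ/Q.
τ₁ = 40.0/8.01 = 4.9938 min; τ₂ = 85.6/8.01 = 10.687 min.
Tank 1: C₁ = C_in(1 − e^(−t/τ₁)). Tank 2 (τ₁ ≠ τ₂): C₂ = C_in[1 − (τ₁ e^(−t/τ₁) − τ₂ e^(−t/τ₂))/(τ₁ − τ₂)].
At t = 12.2: e^(−t/τ₁) = 0.086895, e^(−t/τ₂) = 0.31930.
C₂ = 1.56·[1 − (4.9938·0.086895 − 10.687·0.31930)/(-5.6929)] = 1.56·0.47683 = 0.74385 kg/m³.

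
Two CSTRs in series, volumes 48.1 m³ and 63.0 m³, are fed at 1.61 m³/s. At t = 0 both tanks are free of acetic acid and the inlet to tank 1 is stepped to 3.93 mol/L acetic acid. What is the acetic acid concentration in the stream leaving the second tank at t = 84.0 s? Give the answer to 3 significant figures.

Species balance on tank i: dCᵢ/dt = (Cᵢ₋₁ − Cᵢ)/τᵢ with τᵢ = Vᵢ/Q.
τ₁ = 48.1/1.61 = 29.876 s; τ₂ = 63.0/1.61 = 39.130 s.
Tank 1: C₁ = C_in(1 − e^(−t/τ₁)). Tank 2 (τ₁ ≠ τ₂): C₂ = C_in[1 − (τ₁ e^(−t/τ₁) − τ₂ e^(−t/τ₂))/(τ₁ − τ₂)].
At t = 84.0: e^(−t/τ₁) = 0.060106, e^(−t/τ₂) = 0.11687.
C₂ = 3.93·[1 − (29.876·0.060106 − 39.130·0.11687)/(-9.2547)] = 3.93·0.69987 = 2.7505 mol/L.

2.75 mol/L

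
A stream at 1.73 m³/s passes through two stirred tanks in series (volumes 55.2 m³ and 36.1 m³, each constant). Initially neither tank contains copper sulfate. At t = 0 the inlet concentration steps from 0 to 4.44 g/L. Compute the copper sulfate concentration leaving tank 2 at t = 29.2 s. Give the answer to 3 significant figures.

1.37 g/L

Time constants: τᵢ = Vᵢ/Q for each well-mixed tank.
τ₁ = 55.2/1.73 = 31.908 s; τ₂ = 36.1/1.73 = 20.867 s.
Solving the cascade with C₁(0)=C₂(0)=0 gives C₂(t) = C_in[1 − (τ₁ e^(−t/τ₁) − τ₂ e^(−t/τ₂))/(τ₁ − τ₂)].
At t = 29.2: e^(−t/τ₁) = 0.40046, e^(−t/τ₂) = 0.24676.
C₂ = 4.44·[1 − (31.908·0.40046 − 20.867·0.24676)/(11.040)] = 4.44·0.30904 = 1.3722 g/L.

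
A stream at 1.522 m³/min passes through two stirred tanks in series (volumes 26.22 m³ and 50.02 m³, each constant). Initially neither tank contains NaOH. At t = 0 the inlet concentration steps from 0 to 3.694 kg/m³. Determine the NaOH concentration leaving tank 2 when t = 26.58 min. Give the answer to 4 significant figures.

1.106 kg/m³

Time constants: τᵢ = Vᵢ/Q for each well-mixed tank.
τ₁ = 26.22/1.522 = 17.2273 min; τ₂ = 50.02/1.522 = 32.8647 min.
Tank 1: C₁ = C_in(1 − e^(−t/τ₁)). Tank 2 (τ₁ ≠ τ₂): C₂ = C_in[1 − (τ₁ e^(−t/τ₁) − τ₂ e^(−t/τ₂))/(τ₁ − τ₂)].
At t = 26.58: e^(−t/τ₁) = 0.213761, e^(−t/τ₂) = 0.445405.
C₂ = 3.694·[1 − (17.2273·0.213761 − 32.8647·0.445405)/(-15.6373)] = 3.694·0.299398 = 1.10597 kg/m³.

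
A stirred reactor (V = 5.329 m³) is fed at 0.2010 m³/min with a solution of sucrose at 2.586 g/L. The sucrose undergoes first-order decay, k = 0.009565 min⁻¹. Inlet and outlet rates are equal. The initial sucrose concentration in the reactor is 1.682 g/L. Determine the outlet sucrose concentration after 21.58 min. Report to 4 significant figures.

1.926 g/L

V dC/dt = Q(C_in − C) − k V C.
dC/dt = (Q/V) C_in − (Q/V + k) C; effective rate a = Q/V + k = 0.0377181 + 0.009565 = 0.0472831 min⁻¹.
C_ss = Q C_in/(Q + kV) = 2.06287 g/L; C(t) = C_ss + (C₀ − C_ss) e^(−a t).
C(21.58) = 2.06287 + (-0.380873)·e^(−0.0472831·21.58) = 2.06287 + (-0.380873)·0.360461 = 1.92558 g/L.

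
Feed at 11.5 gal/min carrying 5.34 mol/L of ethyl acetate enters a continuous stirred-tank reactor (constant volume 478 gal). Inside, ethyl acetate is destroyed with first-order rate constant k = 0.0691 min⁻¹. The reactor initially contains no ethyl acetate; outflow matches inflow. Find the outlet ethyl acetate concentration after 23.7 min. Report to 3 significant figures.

1.23 mol/L

Accumulation = in − out − consumed: V dC/dt = Q C_in − Q C − k V C.
This is linear with rate a = Q/V + k = 0.093159 min⁻¹.
C_ss = Q C_in/(Q + kV) = 1.3791 mol/L; C(t) = C_ss + (C₀ − C_ss) e^(−a t).
C(23.7) = 1.3791 + (-1.3791)·e^(−0.093159·23.7) = 1.3791 + (-1.3791)·0.10994 = 1.2275 mol/L.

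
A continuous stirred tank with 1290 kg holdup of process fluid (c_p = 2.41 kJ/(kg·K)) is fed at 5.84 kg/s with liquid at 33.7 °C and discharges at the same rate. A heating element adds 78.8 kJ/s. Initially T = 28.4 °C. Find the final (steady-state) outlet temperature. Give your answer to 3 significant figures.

39.3 °C

Energy balance: M c_p dT/dt = ṁ c_p (T_in − T) + 78.8.
At steady state dT/dt = 0 ⇒ T_ss = T_in + Q̇/(ṁ c_p) = 33.7 + 78.8/(5.84·2.41) = 39.299 °C.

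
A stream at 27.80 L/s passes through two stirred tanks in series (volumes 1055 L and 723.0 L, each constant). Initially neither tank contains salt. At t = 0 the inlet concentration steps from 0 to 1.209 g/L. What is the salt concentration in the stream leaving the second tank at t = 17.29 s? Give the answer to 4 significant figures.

0.1273 g/L

Species balance on tank i: dCᵢ/dt = (Cᵢ₋₁ − Cᵢ)/τᵢ with τᵢ = Vᵢ/Q.
τ₁ = 1055/27.80 = 37.9496 s; τ₂ = 723.0/27.80 = 26.0072 s.
Solving the cascade with C₁(0)=C₂(0)=0 gives C₂(t) = C_in[1 − (τ₁ e^(−t/τ₁) − τ₂ e^(−t/τ₂))/(τ₁ − τ₂)].
At t = 17.29: e^(−t/τ₁) = 0.634065, e^(−t/τ₂) = 0.514368.
C₂ = 1.209·[1 − (37.9496·0.634065 − 26.0072·0.514368)/(11.9424)] = 1.209·0.105270 = 0.127271 g/L.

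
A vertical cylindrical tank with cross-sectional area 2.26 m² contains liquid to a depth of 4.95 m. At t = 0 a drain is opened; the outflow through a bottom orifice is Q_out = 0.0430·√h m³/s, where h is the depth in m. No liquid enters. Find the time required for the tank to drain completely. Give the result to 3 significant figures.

With no inflow, A dh/dt = −0.0430 √h.
Separate and integrate: 2(√h − √h₀) = −(0.0430/A) t.
Set h = 0: 2√h₀ = (0.0430/A) t_empty ⇒ t_empty = 2A√h₀/0.0430.
t_empty = 2·2.26·√4.95/0.0430 = 4.5200·2.2249/0.0430 = 233.87 s.

234 s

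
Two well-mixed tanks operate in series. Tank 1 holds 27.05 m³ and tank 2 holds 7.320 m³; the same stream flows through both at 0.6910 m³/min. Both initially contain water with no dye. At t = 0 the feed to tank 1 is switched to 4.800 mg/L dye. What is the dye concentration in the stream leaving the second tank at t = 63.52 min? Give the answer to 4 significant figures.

Time constants: τᵢ = Vᵢ/Q for each well-mixed tank.
τ₁ = 27.05/0.6910 = 39.1462 min; τ₂ = 7.320/0.6910 = 10.5933 min.
Tank 1: C₁ = C_in(1 − e^(−t/τ₁)). Tank 2 (τ₁ ≠ τ₂): C₂ = C_in[1 − (τ₁ e^(−t/τ₁) − τ₂ e^(−t/τ₂))/(τ₁ − τ₂)].
At t = 63.52: e^(−t/τ₁) = 0.197378, e^(−t/τ₂) = 0.00248814.
C₂ = 4.800·[1 − (39.1462·0.197378 − 10.5933·0.00248814)/(28.5528)] = 4.800·0.730317 = 3.50552 mg/L.

3.506 mg/L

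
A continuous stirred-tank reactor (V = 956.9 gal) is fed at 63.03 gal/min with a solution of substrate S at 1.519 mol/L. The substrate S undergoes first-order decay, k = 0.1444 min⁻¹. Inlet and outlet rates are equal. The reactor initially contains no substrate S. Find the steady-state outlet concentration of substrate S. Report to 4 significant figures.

V dC/dt = Q(C_in − C) − k V C.
At steady state: 0 = Q C_in − (Q + kV) C_ss, so C_ss = Q C_in/(Q + kV).
C_ss = 63.03·1.519/(63.03 + 0.1444·956.9) = 95.7426/201.206 = 0.475843 mol/L.

0.4758 mol/L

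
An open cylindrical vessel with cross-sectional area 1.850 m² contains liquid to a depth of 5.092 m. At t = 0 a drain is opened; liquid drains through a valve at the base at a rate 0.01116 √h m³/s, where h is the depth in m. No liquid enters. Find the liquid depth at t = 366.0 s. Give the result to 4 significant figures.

With no inflow, A dh/dt = −0.01116 √h.
∫ h^(−1/2) dh = −(0.01116/A) ∫ dt, giving 2√h = 2√h₀ − (0.01116/A) t.
√h = √5.092 − 0.01116·366.0/(2·1.850) = 2.25655 − 1.10394 = 1.15261.
h = 1.15261² = 1.32851 m.

1.329 m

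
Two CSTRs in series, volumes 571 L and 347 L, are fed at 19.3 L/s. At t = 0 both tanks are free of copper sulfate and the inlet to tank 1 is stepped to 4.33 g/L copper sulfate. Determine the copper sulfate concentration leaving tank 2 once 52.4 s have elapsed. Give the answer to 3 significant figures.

Time constants: τᵢ = Vᵢ/Q for each well-mixed tank.
τ₁ = 571/19.3 = 29.585 s; τ₂ = 347/19.3 = 17.979 s.
Tank 1: C₁ = C_in(1 − e^(−t/τ₁)). Tank 2 (τ₁ ≠ τ₂): C₂ = C_in[1 − (τ₁ e^(−t/τ₁) − τ₂ e^(−t/τ₂))/(τ₁ − τ₂)].
At t = 52.4: e^(−t/τ₁) = 0.17014, e^(−t/τ₂) = 0.054233.
C₂ = 4.33·[1 − (29.585·0.17014 − 17.979·0.054233)/(11.606)] = 4.33·0.65031 = 2.8158 g/L.

2.82 g/L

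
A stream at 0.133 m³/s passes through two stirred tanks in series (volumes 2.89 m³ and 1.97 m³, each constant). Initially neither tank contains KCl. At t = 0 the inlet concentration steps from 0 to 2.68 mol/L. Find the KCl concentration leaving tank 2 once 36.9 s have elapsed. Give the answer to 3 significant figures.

1.61 mol/L

Species balance on tank i: dCᵢ/dt = (Cᵢ₋₁ − Cᵢ)/τᵢ with τᵢ = Vᵢ/Q.
τ₁ = 2.89/0.133 = 21.729 s; τ₂ = 1.97/0.133 = 14.812 s.
Solving the cascade with C₁(0)=C₂(0)=0 gives C₂(t) = C_in[1 − (τ₁ e^(−t/τ₁) − τ₂ e^(−t/τ₂))/(τ₁ − τ₂)].
At t = 36.9: e^(−t/τ₁) = 0.18302, e^(−t/τ₂) = 0.082809.
C₂ = 2.68·[1 − (21.729·0.18302 − 14.812·0.082809)/(6.9173)] = 2.68·0.60240 = 1.6144 mol/L.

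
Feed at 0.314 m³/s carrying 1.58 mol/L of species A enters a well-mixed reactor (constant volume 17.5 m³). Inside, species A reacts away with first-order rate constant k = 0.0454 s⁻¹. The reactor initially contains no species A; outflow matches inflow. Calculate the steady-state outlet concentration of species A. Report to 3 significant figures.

V dC/dt = Q(C_in − C) − k V C.
Steady state (dC/dt = 0): C_ss = Q C_in/(Q + kV) = C_in/(1 + kV/Q).
C_ss = 0.314·1.58/(0.314 + 0.0454·17.5) = 0.49612/1.1085 = 0.44756 mol/L.

0.448 mol/L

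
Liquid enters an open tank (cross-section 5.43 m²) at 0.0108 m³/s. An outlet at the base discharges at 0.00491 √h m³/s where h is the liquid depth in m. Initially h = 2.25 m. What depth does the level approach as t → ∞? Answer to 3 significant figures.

A dh/dt = Q_in − 0.00491 √h. Steady state requires inflow = outflow:
Q_in = 0.00491 √h_ss ⇒ √h_ss = 0.0108/0.00491 = 2.1996.
h_ss = 2.1996² = 4.8382 m. (Since h₀ = 2.25 m < h_ss, the level will rise toward this value.)

4.84 m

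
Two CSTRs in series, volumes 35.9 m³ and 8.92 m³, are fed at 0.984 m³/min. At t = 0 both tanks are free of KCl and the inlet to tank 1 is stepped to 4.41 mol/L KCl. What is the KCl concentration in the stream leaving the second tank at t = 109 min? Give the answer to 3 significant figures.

4.11 mol/L

Species balance on tank i: dCᵢ/dt = (Cᵢ₋₁ − Cᵢ)/τᵢ with τᵢ = Vᵢ/Q.
τ₁ = 35.9/0.984 = 36.484 min; τ₂ = 8.92/0.984 = 9.0650 min.
Tank 1: C₁ = C_in(1 − e^(−t/τ₁)). Tank 2 (τ₁ ≠ τ₂): C₂ = C_in[1 − (τ₁ e^(−t/τ₁) − τ₂ e^(−t/τ₂))/(τ₁ − τ₂)].
At t = 109: e^(−t/τ₁) = 0.050407, e^(−t/τ₂) = 5.9972e-06.
C₂ = 4.41·[1 − (36.484·0.050407 − 9.0650·5.9972e-06)/(27.419)] = 4.41·0.93293 = 4.1142 mol/L.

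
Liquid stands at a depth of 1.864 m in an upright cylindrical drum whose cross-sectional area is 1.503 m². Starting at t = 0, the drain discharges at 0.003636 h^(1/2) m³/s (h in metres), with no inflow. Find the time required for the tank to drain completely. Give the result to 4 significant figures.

A dh/dt = −Q_out = −0.003636 √h.
Separate and integrate: 2(√h − √h₀) = −(0.003636/A) t.
Tank is empty when √h = 0: t_empty = 2A√h₀/0.003636.
t_empty = 2·1.503·√1.864/0.003636 = 3.00600·1.36528/0.003636 = 1128.72 s.

1129 s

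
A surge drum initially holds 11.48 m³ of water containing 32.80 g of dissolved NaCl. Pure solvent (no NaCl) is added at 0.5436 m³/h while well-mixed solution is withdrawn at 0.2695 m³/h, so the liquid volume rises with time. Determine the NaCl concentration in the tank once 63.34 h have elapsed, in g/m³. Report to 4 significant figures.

Total volume: dV/dt = Q_in − Q_out = 0.274100 m³/h, so V(t) = 11.48 + 0.274100 t and V(63.34) = 28.8415 m³.
Species balance (pure solvent in): dm/dt = −Q_out · m/V(t).
Separate: dm/m = −Q_out dt/V(t) ⇒ ln(m/m₀) = −(Q_out/(Q_in−Q_out)) ln(V/V₀).
m = m₀ (V₀/V)^(Q_out/(Q_in−Q_out)) = 32.80 × (11.48/28.8415)^(0.983218) = 13.2590 g.
C = m/V = 13.2590/28.8415 = 0.459721 g/m³.

0.4597 g/m³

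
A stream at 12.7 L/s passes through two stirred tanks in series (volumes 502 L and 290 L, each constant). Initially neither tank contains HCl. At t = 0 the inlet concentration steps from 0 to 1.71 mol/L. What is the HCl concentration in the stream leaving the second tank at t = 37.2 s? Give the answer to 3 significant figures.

Each tank obeys Vᵢ dCᵢ/dt = Q(Cᵢ₋₁ − Cᵢ), so τᵢ = Vᵢ/Q.
τ₁ = 502/12.7 = 39.528 s; τ₂ = 290/12.7 = 22.835 s.
Tank 1: C₁ = C_in(1 − e^(−t/τ₁)). Tank 2 (τ₁ ≠ τ₂): C₂ = C_in[1 − (τ₁ e^(−t/τ₁) − τ₂ e^(−t/τ₂))/(τ₁ − τ₂)].
At t = 37.2: e^(−t/τ₁) = 0.39019, e^(−t/τ₂) = 0.19611.
C₂ = 1.71·[1 − (39.528·0.39019 − 22.835·0.19611)/(16.693)] = 1.71·0.34431 = 0.58877 mol/L.

0.589 mol/L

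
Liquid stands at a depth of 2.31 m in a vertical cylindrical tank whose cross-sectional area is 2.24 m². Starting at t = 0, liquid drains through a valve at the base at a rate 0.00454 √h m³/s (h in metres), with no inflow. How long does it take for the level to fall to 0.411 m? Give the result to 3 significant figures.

867 s

A dh/dt = −Q_out = −0.00454 √h.
Separate and integrate: 2(√h − √h₀) = −(0.00454/A) t.
t = 2A(√h₀ − √h)/0.00454 = 2·2.24·(√2.31 − √0.411)/0.00454
  = 4.4800 × (1.5199 − 0.64109) / 0.00454 = 867.16 s.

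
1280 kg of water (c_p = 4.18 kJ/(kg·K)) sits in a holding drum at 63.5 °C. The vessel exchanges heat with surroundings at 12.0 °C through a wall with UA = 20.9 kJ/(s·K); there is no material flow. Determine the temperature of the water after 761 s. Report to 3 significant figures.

M c_p dT/dt = −UA(T − T_amb).
dT/dt = (T_ss − T)/τ with T_ss = T_amb = 12.000 °C, τ = M c_p/UA = 1280·4.18/20.9 = 256.00 s.
This is linear first-order; T(t) = T_ss + (T₀ − T_ss) e^(−t/τ).
T(761) = 12.000 + (51.500)·0.051167 = 14.635 °C.

14.6 °C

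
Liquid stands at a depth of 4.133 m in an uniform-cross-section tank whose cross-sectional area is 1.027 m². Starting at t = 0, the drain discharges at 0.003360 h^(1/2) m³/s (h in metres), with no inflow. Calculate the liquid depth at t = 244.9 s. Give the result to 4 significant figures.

2.665 m

With no inflow, A dh/dt = −0.003360 √h.
∫ h^(−1/2) dh = −(0.003360/A) ∫ dt, giving 2√h = 2√h₀ − (0.003360/A) t.
√h = √4.133 − 0.003360·244.9/(2·1.027) = 2.03298 − 0.400615 = 1.63236.
h = 1.63236² = 2.66461 m.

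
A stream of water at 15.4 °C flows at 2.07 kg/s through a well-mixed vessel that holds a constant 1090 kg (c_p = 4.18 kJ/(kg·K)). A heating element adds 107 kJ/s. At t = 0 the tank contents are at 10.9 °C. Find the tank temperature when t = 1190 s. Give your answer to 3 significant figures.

M c_p dT/dt = ṁ c_p (T_in − T) + Q̇.
Rearrange: dT/dt = (T_ss − T)/τ with τ = M/ṁ = 526.57 s and T_ss = T_in + Q̇/(ṁ c_p) = 27.766 °C.
T approaches T_ss exponentially: T(t) = T_ss + (T₀ − T_ss) e^(−t/τ).
T(1190) = 27.766 + (-16.866)·e^(−1190/526.57) = 27.766 + (-16.866)·0.10436 = 26.006 °C.

26.0 °C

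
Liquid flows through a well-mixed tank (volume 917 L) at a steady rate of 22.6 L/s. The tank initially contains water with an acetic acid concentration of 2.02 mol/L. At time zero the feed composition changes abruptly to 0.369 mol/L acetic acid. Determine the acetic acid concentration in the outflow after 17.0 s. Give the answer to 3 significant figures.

1.45 mol/L

Mass balance on the solute (V constant): V dC/dt = Q(C_in − C).
So dC/dt = (C_in − C)/τ with τ = V/Q = 917/22.6 = 40.575 s.
Solution: C(t) = C_in + (C₀ − C_in) e^(−t/τ).
C(17.0) = 0.369 + (2.02 − 0.369)·e^(−17.0/40.575) = 0.369 + (1.6510)·0.65772 = 1.4549 mol/L.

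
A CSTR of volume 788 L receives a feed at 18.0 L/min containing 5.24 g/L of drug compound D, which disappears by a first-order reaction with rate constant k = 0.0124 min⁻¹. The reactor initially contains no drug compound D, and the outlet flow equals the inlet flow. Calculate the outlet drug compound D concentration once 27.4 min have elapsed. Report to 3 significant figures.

2.10 g/L

Accumulation = in − out − consumed: V dC/dt = Q C_in − Q C − k V C.
dC/dt = (Q/V) C_in − (Q/V + k) C; effective rate a = Q/V + k = 0.022843 + 0.0124 = 0.035243 min⁻¹.
C_ss = Q C_in/(Q + kV) = 3.3963 g/L; C(t) = C_ss + (C₀ − C_ss) e^(−a t).
C(27.4) = 3.3963 + (-3.3963)·e^(−0.035243·27.4) = 3.3963 + (-3.3963)·0.38074 = 2.1032 g/L.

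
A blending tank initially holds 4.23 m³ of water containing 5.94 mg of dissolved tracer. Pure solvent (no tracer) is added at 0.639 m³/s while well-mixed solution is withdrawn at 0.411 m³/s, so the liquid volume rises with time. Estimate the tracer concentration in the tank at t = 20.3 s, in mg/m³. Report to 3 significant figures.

0.177 mg/m³

Total volume: dV/dt = Q_in − Q_out = 0.22800 m³/s, so V(t) = 4.23 + 0.22800 t and V(20.3) = 8.8584 m³.
No tracer enters, so dm/dt = −Q_out · (m/V).
Separate: dm/m = −Q_out dt/V(t) ⇒ ln(m/m₀) = −(Q_out/(Q_in−Q_out)) ln(V/V₀).
m = m₀ (V₀/V)^(Q_out/(Q_in−Q_out)) = 5.94 × (4.23/8.8584)^(1.8026) = 1.5672 mg.
C = m/V = 1.5672/8.8584 = 0.17691 mg/m³.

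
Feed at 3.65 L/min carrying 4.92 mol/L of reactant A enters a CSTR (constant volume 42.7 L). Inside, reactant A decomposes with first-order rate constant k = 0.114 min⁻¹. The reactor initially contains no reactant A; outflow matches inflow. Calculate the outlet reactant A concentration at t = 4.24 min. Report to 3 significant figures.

1.20 mol/L

V dC/dt = Q(C_in − C) − k V C.
This is linear with rate a = Q/V + k = 0.19948 min⁻¹.
C_ss = Q C_in/(Q + kV) = 2.1083 mol/L; C(t) = C_ss + (C₀ − C_ss) e^(−a t).
C(4.24) = 2.1083 + (-2.1083)·e^(−0.19948·4.24) = 2.1083 + (-2.1083)·0.42922 = 1.2034 mol/L.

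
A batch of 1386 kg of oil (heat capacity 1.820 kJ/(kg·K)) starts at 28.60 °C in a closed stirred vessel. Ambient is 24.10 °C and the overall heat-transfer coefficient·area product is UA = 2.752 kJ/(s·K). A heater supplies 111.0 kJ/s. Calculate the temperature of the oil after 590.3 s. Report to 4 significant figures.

45.61 °C

Lumped-capacitance energy balance: M c_p dT/dt = UA(T_amb − T) + Q̇.
dT/dt = (T_ss − T)/τ with T_ss = T_amb + Q̇/UA = 24.10 + 111.0/2.752 = 64.4343 °C, τ = M c_p/UA = 1386·1.820/2.752 = 916.613 s.
Integrating: T(t) = T_ss + (T₀ − T_ss) e^(−t/τ).
T(590.3) = 64.4343 + (-35.8343)·0.525187 = 45.6146 °C.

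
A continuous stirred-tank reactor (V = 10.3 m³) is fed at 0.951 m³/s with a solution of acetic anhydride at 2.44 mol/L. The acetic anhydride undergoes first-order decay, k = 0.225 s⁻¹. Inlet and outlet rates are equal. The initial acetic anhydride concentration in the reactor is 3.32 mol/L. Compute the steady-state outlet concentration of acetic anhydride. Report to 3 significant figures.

0.710 mol/L

Species balance: V dC/dt = Q C_in − Q C − k V C.
At steady state: 0 = Q C_in − (Q + kV) C_ss, so C_ss = Q C_in/(Q + kV).
C_ss = 0.951·2.44/(0.951 + 0.225·10.3) = 2.3204/3.2685 = 0.70994 mol/L.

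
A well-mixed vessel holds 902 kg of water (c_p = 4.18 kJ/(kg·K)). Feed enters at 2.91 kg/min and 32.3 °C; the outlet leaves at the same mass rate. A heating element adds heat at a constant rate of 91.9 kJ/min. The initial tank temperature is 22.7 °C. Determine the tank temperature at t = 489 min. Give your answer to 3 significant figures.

M c_p dT/dt = ṁ c_p (T_in − T) + Q̇.
τ = M/ṁ = 309.97 min; T_ss = T_in + Q̇/(ṁ c_p) = 32.3 + 91.9/(2.91·4.18) = 39.855 °C.
Integrating: T(t) = T_ss + (T₀ − T_ss) e^(−t/τ).
T(489) = 39.855 + (-17.155)·e^(−489/309.97) = 39.855 + (-17.155)·0.20647 = 36.313 °C.

36.3 °C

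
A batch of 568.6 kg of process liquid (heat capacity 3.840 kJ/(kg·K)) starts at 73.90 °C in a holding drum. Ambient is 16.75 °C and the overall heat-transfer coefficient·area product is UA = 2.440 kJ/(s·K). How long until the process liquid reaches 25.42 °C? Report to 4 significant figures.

1688 s

M c_p dT/dt = −UA(T − T_amb).
τ = M c_p/UA = 894.846 s; T_ss = T_amb = 16.7500 °C.
T(t) = T_ss + (T₀ − T_ss)e^(−t/τ); set T = 25.42:
t = −τ ln[(T − T_ss)/(T₀ − T_ss)] = −894.846 · ln(0.151706) = 1687.51 s.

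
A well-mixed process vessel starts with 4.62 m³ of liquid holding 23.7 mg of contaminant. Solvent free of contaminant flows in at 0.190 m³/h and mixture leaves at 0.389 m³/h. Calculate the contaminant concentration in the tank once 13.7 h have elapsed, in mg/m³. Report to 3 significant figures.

Let m(t) be the amount of contaminant. Volume: V(t) = V₀ + (Q_in − Q_out) t = 4.62 − 0.19900 t; V(13.7) = 1.8937 m³.
Solute balance: dm/dt = 0 − Q_out C = −Q_out m/V(t).
Separate: dm/m = −Q_out dt/V(t) ⇒ ln(m/m₀) = −(Q_out/(Q_in−Q_out)) ln(V/V₀).
m = m₀ (V₀/V)^(Q_out/(Q_in−Q_out)) = 23.7 × (4.62/1.8937)^(-1.9548) = 4.1458 mg.
C = m/V = 4.1458/1.8937 = 2.1892 mg/m³.

2.19 mg/m³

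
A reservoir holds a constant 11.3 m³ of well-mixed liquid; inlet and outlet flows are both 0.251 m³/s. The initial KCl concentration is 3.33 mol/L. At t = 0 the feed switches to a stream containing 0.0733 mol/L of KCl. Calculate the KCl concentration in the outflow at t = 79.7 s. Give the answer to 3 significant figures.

Unsteady species balance (constant V, well mixed): V dC/dt = Q(C_in − C).
So dC/dt = (C_in − C)/τ with τ = V/Q = 11.3/0.251 = 45.020 s.
This is linear first-order; C(t) = C_in + (C₀ − C_in) e^(−t/τ).
C(79.7) = 0.0733 + (3.33 − 0.0733)·e^(−79.7/45.020) = 0.0733 + (3.2567)·0.17028 = 0.62784 mol/L.

0.628 mol/L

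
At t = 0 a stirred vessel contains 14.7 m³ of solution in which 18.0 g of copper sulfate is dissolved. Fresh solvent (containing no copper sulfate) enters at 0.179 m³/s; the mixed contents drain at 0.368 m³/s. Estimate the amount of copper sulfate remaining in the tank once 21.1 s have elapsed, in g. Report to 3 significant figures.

9.72 g

Total volume: dV/dt = Q_in − Q_out = -0.18900 m³/s, so V(t) = 14.7 − 0.18900 t and V(21.1) = 10.712 m³.
Species balance (pure solvent in): dm/dt = −Q_out · m/V(t).
Separate: dm/m = −Q_out dt/V(t) ⇒ ln(m/m₀) = −(Q_out/(Q_in−Q_out)) ln(V/V₀).
m = m₀ (V₀/V)^(Q_out/(Q_in−Q_out)) = 18.0 × (14.7/10.712)^(-1.9471) = 9.7198 g.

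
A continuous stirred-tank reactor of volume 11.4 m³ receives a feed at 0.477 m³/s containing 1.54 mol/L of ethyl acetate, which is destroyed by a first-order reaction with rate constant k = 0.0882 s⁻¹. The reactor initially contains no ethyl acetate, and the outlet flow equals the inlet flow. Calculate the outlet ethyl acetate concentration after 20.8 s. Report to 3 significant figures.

Accumulation = in − out − consumed: V dC/dt = Q C_in − Q C − k V C.
This is linear with rate a = Q/V + k = 0.13004 s⁻¹.
C_ss = Q C_in/(Q + kV) = 0.49551 mol/L; C(t) = C_ss + (C₀ − C_ss) e^(−a t).
C(20.8) = 0.49551 + (-0.49551)·e^(−0.13004·20.8) = 0.49551 + (-0.49551)·0.066879 = 0.46237 mol/L.

0.462 mol/L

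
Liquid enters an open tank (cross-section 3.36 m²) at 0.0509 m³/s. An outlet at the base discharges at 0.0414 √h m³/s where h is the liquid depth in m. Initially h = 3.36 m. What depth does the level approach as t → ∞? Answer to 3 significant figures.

1.51 m

Level balance: A dh/dt = 0.0509 − 0.0414 √h. Setting dh/dt = 0:
Q_in = 0.0414 √h_ss ⇒ √h_ss = 0.0509/0.0414 = 1.2295.
h_ss = 1.2295² = 1.5116 m. (Since h₀ = 3.36 m > h_ss, the level will fall toward this value.)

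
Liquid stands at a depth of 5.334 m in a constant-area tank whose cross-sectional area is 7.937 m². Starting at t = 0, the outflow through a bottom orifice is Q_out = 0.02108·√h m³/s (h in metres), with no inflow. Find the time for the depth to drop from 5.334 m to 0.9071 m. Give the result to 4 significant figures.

1022 s

A dh/dt = −Q_out = −0.02108 √h.
Separate and integrate: 2(√h − √h₀) = −(0.02108/A) t.
t = 2A(√h₀ − √h)/0.02108 = 2·7.937·(√5.334 − √0.9071)/0.02108
  = 15.8740 × (2.30955 − 0.952418) / 0.02108 = 1021.97 s.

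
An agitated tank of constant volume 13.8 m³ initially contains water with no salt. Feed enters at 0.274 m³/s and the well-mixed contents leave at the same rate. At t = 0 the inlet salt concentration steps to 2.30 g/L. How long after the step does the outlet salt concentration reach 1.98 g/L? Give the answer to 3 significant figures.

Unsteady species balance (constant V, well mixed): V dC/dt = Q(C_in − C), so τ = V/Q = 50.365 s.
C(t) = C_in + (C₀ − C_in) e^(−t/τ). Set C = 1.98 and solve for t:
e^(−t/τ) = (C − C_in)/(C₀ − C_in) = (1.98 − 2.30)/(0 − 2.30) = 0.13913
t = −τ ln(…) = 50.365 × 1.9723 = 99.337 s.

99.3 s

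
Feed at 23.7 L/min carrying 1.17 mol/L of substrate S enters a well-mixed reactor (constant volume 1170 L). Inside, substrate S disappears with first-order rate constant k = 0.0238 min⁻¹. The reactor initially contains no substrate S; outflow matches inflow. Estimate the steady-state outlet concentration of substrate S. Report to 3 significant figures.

Species balance: V dC/dt = Q C_in − Q C − k V C.
Steady state (dC/dt = 0): C_ss = Q C_in/(Q + kV) = C_in/(1 + kV/Q).
C_ss = 23.7·1.17/(23.7 + 0.0238·1170) = 27.729/51.546 = 0.53795 mol/L.

0.538 mol/L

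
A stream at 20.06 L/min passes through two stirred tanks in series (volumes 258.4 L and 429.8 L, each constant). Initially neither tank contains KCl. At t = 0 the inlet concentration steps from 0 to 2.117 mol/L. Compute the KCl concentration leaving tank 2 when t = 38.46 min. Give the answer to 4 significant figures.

1.396 mol/L

Time constants: τᵢ = Vᵢ/Q for each well-mixed tank.
τ₁ = 258.4/20.06 = 12.8814 min; τ₂ = 429.8/20.06 = 21.4257 min.
Solving the cascade with C₁(0)=C₂(0)=0 gives C₂(t) = C_in[1 − (τ₁ e^(−t/τ₁) − τ₂ e^(−t/τ₂))/(τ₁ − τ₂)].
At t = 38.46: e^(−t/τ₁) = 0.0505036, e^(−t/τ₂) = 0.166121.
C₂ = 2.117·[1 − (12.8814·0.0505036 − 21.4257·0.166121)/(-8.54437)] = 2.117·0.659576 = 1.39632 mol/L.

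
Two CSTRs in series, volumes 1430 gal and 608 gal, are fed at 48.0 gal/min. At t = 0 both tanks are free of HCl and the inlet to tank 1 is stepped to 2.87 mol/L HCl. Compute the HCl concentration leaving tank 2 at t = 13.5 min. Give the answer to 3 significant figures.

Species balance on tank i: dCᵢ/dt = (Cᵢ₋₁ − Cᵢ)/τᵢ with τᵢ = Vᵢ/Q.
τ₁ = 1430/48.0 = 29.792 min; τ₂ = 608/48.0 = 12.667 min.
Tank 1: C₁ = C_in(1 − e^(−t/τ₁)). Tank 2 (τ₁ ≠ τ₂): C₂ = C_in[1 − (τ₁ e^(−t/τ₁) − τ₂ e^(−t/τ₂))/(τ₁ − τ₂)].
At t = 13.5: e^(−t/τ₁) = 0.63562, e^(−t/τ₂) = 0.34446.
C₂ = 2.87·[1 − (29.792·0.63562 − 12.667·0.34446)/(17.125)] = 2.87·0.14901 = 0.42766 mol/L.

0.428 mol/L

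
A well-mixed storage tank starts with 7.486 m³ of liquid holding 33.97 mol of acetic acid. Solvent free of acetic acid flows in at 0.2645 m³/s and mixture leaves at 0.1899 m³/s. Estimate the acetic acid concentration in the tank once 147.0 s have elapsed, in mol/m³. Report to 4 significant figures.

0.1852 mol/m³

Let m(t) be the amount of acetic acid. Volume: V(t) = V₀ + (Q_in − Q_out) t = 7.486 + 0.0746000 t; V(147.0) = 18.4522 m³.
Solute balance: dm/dt = 0 − Q_out C = −Q_out m/V(t).
Separate: dm/m = −Q_out dt/V(t) ⇒ ln(m/m₀) = −(Q_out/(Q_in−Q_out)) ln(V/V₀).
m = m₀ (V₀/V)^(Q_out/(Q_in−Q_out)) = 33.97 × (7.486/18.4522)^(2.54558) = 3.41777 mol.
C = m/V = 3.41777/18.4522 = 0.185223 mol/m³.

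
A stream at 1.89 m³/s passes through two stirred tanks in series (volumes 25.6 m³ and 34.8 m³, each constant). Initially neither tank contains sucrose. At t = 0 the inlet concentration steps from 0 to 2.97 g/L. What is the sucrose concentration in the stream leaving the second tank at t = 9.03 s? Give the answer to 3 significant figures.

0.334 g/L

Species balance on tank i: dCᵢ/dt = (Cᵢ₋₁ − Cᵢ)/τᵢ with τᵢ = Vᵢ/Q.
τ₁ = 25.6/1.89 = 13.545 s; τ₂ = 34.8/1.89 = 18.413 s.
Tank 1: C₁ = C_in(1 − e^(−t/τ₁)). Tank 2 (τ₁ ≠ τ₂): C₂ = C_in[1 − (τ₁ e^(−t/τ₁) − τ₂ e^(−t/τ₂))/(τ₁ − τ₂)].
At t = 9.03: e^(−t/τ₁) = 0.51342, e^(−t/τ₂) = 0.61237.
C₂ = 2.97·[1 − (13.545·0.51342 − 18.413·0.61237)/(-4.8677)] = 2.97·0.11229 = 0.33350 g/L.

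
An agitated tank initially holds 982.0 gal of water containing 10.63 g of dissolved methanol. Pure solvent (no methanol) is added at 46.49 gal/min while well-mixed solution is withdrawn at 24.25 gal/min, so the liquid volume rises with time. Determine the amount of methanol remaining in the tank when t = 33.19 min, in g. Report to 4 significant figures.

5.769 g

Total volume: dV/dt = Q_in − Q_out = 22.2400 gal/min, so V(t) = 982.0 + 22.2400 t and V(33.19) = 1720.15 gal.
Species balance (pure solvent in): dm/dt = −Q_out · m/V(t).
dm/m = −Q_out dt/(V₀ + 22.2400 t); integrating gives ln(m/m₀) = −(Q_out/(Q_in−Q_out)) ln(V/V₀).
m = m₀ (V₀/V)^(Q_out/(Q_in−Q_out)) = 10.63 × (982.0/1720.15)^(1.09038) = 5.76868 g.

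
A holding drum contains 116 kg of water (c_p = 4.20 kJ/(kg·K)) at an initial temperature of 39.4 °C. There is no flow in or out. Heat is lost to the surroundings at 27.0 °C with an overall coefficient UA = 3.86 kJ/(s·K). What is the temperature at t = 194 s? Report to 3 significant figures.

Unsteady energy balance on the tank contents: M c_p dT/dt = −UA(T − T_amb).
dT/dt = (T_ss − T)/τ with T_ss = T_amb = 27.000 °C, τ = M c_p/UA = 116·4.20/3.86 = 126.22 s.
Solution: T(t) = T_ss + (T₀ − T_ss) e^(−t/τ).
T(194) = 27.000 + (12.400)·0.21502 = 29.666 °C.

29.7 °C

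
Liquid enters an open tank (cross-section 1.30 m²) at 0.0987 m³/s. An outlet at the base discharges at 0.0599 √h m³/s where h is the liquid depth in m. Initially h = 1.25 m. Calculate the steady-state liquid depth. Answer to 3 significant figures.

2.72 m

A dh/dt = Q_in − 0.0599 √h. Steady state requires inflow = outflow:
Q_in = 0.0599 √h_ss ⇒ √h_ss = 0.0987/0.0599 = 1.6477.
h_ss = 1.6477² = 2.7151 m. (Since h₀ = 1.25 m < h_ss, the level will rise toward this value.)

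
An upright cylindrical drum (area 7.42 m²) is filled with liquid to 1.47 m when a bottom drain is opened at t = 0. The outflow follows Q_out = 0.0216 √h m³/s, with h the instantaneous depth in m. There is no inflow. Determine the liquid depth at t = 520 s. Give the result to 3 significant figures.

With no inflow, A dh/dt = −0.0216 √h.
This is separable: 2 d(√h)/dt = −0.0216/A, so √h = √h₀ − (0.0216/(2A)) t.
√h = √1.47 − 0.0216·520/(2·7.42) = 1.2124 − 0.75687 = 0.45556.
h = 0.45556² = 0.20754 m.

0.208 m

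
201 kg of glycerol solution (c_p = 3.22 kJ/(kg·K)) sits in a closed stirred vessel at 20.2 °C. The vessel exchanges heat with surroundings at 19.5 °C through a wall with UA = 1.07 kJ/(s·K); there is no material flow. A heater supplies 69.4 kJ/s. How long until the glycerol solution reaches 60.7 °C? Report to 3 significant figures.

603 s

M c_p dT/dt = −UA(T − T_amb) + Q̇.
τ = M c_p/UA = 604.88 s; T_ss = T_amb + Q̇/UA = 19.5 + 69.4/1.07 = 84.360 °C.
T(t) = T_ss + (T₀ − T_ss)e^(−t/τ); set T = 60.7:
t = −τ ln[(T − T_ss)/(T₀ − T_ss)] = −604.88 · ln(0.36876) = 603.43 s.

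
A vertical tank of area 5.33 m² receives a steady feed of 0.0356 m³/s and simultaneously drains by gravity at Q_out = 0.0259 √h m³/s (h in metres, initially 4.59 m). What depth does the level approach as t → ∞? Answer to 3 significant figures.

Volume balance on the tank: A dh/dt = Q_in − 0.0259 √h. At steady state dh/dt = 0:
Q_in = 0.0259 √h_ss ⇒ √h_ss = 0.0356/0.0259 = 1.3745.
h_ss = 1.3745² = 1.8893 m. (Since h₀ = 4.59 m > h_ss, the level will fall toward this value.)

1.89 m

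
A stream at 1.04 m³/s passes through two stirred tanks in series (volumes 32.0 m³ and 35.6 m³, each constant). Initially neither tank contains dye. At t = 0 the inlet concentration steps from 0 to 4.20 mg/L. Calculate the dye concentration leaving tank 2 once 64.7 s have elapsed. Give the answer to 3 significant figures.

Time constants: τᵢ = Vᵢ/Q for each well-mixed tank.
τ₁ = 32.0/1.04 = 30.769 s; τ₂ = 35.6/1.04 = 34.231 s.
Tank 1: C₁ = C_in(1 − e^(−t/τ₁)). Tank 2 (τ₁ ≠ τ₂): C₂ = C_in[1 − (τ₁ e^(−t/τ₁) − τ₂ e^(−t/τ₂))/(τ₁ − τ₂)].
At t = 64.7: e^(−t/τ₁) = 0.12212, e^(−t/τ₂) = 0.15105.
C₂ = 4.20·[1 − (30.769·0.12212 − 34.231·0.15105)/(-3.4615)] = 4.20·0.59175 = 2.4853 mg/L.

2.49 mg/L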